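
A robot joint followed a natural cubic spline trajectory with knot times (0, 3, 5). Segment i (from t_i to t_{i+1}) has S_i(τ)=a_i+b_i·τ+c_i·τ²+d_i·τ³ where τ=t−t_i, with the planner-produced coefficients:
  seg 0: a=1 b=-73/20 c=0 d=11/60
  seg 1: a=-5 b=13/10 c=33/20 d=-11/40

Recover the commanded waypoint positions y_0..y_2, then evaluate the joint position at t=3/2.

y_0=1 y_1=-5 y_2=2
S(3/2) = -617/160

y_0 = S_0(0) = a_0 = 1
y_1 = S_1(0) = a_1 = -5
y_2 = S_1(2) = 2
t_q=3/2 is in segment 0 (τ=3/2); S_0(τ)=-617/160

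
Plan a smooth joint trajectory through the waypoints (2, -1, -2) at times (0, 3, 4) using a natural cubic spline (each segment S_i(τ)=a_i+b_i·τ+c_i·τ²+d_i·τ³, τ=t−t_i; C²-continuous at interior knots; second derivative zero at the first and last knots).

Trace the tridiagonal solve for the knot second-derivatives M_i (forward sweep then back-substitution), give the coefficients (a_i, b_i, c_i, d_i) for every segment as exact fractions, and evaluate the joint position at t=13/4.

Δ: Δ0=-1, Δ1=-1
row 1: diag=8, rhs=0; c'=1/8, d'=0
back: M1=0
M: M0=0, M1=0, M2=0
seg 0: a=2, c=M0/2=0, d=(M1−M0)/(6·3)=0, b=Δ0−h0·(2M0+M1)/6=-1
seg 1: a=-1, c=M1/2=0, d=(M2−M1)/(6·1)=0, b=Δ1−h1·(2M1+M2)/6=-1
t_q=13/4 → seg 1, τ=1/4; S=-1+-1·τ+0·τ²+0·τ³=-5/4

  seg 0: a=2 b=-1 c=0 d=0
  seg 1: a=-1 b=-1 c=0 d=0
S(13/4) = -5/4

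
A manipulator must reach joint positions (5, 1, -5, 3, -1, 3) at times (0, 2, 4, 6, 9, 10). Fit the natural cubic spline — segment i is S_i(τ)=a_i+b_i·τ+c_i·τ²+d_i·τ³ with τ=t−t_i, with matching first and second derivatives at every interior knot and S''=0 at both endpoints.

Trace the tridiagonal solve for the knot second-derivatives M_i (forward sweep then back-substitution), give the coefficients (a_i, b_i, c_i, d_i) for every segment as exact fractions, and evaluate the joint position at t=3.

  seg 0: a=5 b=-3359/3003 c=0 d=-2647/12012
  seg 1: a=1 b=-11300/3003 c=-2647/2002 d=2558/3003
  seg 2: a=-5 b=502/429 c=7585/2002 d=-14257/12012
  seg 3: a=3 b=481/231 c=-3336/1001 d=599/819
  seg 4: a=-1 b=5506/3003 c=3253/1001 d=-3253/3003
S(3) = -6473/2002

Δ: Δ0=-2, Δ1=-3, Δ2=4, Δ3=-4/3, Δ4=4
row 1: diag=8, rhs=-6; c'=1/4, d'=-3/4
row 2: denom=8−2·1/4=15/2; d'=(42−2·-3/4)/(15/2)=29/5
row 3: denom=10−2·4/15=142/15; d'=(-32−2·29/5)/(142/15)=-327/71
row 4: denom=8−3·45/142=1001/142; d'=(32−3·-327/71)/(1001/142)=6506/1001
back: M4=6506/1001
back: M3=-327/71−45/142·6506/1001=-6672/1001
back: M2=29/5−4/15·-6672/1001=7585/1001
back: M1=-3/4−1/4·7585/1001=-2647/1001
M: M0=0, M1=-2647/1001, M2=7585/1001, M3=-6672/1001, M4=6506/1001, M5=0
seg 0: a=5, c=M0/2=0, d=(M1−M0)/(6·2)=-2647/12012, b=Δ0−h0·(2M0+M1)/6=-3359/3003
seg 1: a=1, c=M1/2=-2647/2002, d=(M2−M1)/(6·2)=2558/3003, b=Δ1−h1·(2M1+M2)/6=-11300/3003
seg 2: a=-5, c=M2/2=7585/2002, d=(M3−M2)/(6·2)=-14257/12012, b=Δ2−h2·(2M2+M3)/6=502/429
seg 3: a=3, c=M3/2=-3336/1001, d=(M4−M3)/(6·3)=599/819, b=Δ3−h3·(2M3+M4)/6=481/231
seg 4: a=-1, c=M4/2=3253/1001, d=(M5−M4)/(6·1)=-3253/3003, b=Δ4−h4·(2M4+M5)/6=5506/3003
t_q=3 → seg 1, τ=1; S=1+-11300/3003·τ+-2647/2002·τ²+2558/3003·τ³=-6473/2002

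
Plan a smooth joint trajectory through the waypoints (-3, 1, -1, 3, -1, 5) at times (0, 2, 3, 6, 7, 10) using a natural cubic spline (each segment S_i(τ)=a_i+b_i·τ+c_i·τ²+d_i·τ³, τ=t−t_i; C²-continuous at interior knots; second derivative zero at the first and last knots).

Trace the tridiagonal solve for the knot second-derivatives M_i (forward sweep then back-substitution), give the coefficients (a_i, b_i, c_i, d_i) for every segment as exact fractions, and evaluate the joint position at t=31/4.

Δ: Δ0=2, Δ1=-2, Δ2=4/3, Δ3=-4, Δ4=2
row 1: diag=6, rhs=-24; c'=1/6, d'=-4
row 2: denom=8−1·1/6=47/6; d'=(20−1·-4)/(47/6)=144/47
row 3: denom=8−3·18/47=322/47; d'=(-32−3·144/47)/(322/47)=-968/161
row 4: denom=8−1·47/322=2529/322; d'=(36−1·-968/161)/(2529/322)=13528/2529
back: M4=13528/2529
back: M3=-968/161−47/322·13528/2529=-17180/2529
back: M2=144/47−18/47·-17180/2529=1592/281
back: M1=-4−1/6·1592/281=-4168/843
M: M0=0, M1=-4168/843, M2=1592/281, M3=-17180/2529, M4=13528/2529, M5=0
seg 0: a=-3, c=M0/2=0, d=(M1−M0)/(6·2)=-1042/2529, b=Δ0−h0·(2M0+M1)/6=9226/2529
seg 1: a=1, c=M1/2=-2084/843, d=(M2−M1)/(6·1)=4472/2529, b=Δ1−h1·(2M1+M2)/6=-3278/2529
seg 2: a=-1, c=M2/2=796/281, d=(M3−M2)/(6·3)=-15754/22761, b=Δ2−h2·(2M2+M3)/6=-2366/2529
seg 3: a=3, c=M3/2=-8590/2529, d=(M4−M3)/(6·1)=1706/843, b=Δ3−h3·(2M3+M4)/6=-6644/2529
seg 4: a=-1, c=M4/2=6764/2529, d=(M5−M4)/(6·3)=-6764/22761, b=Δ4−h4·(2M4+M5)/6=-8470/2529
t_q=31/4 → seg 4, τ=3/4; S=-1+-8470/2529·τ+6764/2529·τ²+-6764/22761·τ³=-9589/4496

  seg 0: a=-3 b=9226/2529 c=0 d=-1042/2529
  seg 1: a=1 b=-3278/2529 c=-2084/843 d=4472/2529
  seg 2: a=-1 b=-2366/2529 c=796/281 d=-15754/22761
  seg 3: a=3 b=-6644/2529 c=-8590/2529 d=1706/843
  seg 4: a=-1 b=-8470/2529 c=6764/2529 d=-6764/22761
S(31/4) = -9589/4496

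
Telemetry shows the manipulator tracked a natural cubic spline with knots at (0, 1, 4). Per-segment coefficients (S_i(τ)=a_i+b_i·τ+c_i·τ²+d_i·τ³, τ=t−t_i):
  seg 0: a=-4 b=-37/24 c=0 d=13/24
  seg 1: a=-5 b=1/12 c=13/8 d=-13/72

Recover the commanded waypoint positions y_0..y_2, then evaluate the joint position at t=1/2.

y_0=-4 y_1=-5 y_2=5
S(1/2) = -301/64

y_0 = S_0(0) = a_0 = -4
y_1 = S_1(0) = a_1 = -5
y_2 = S_1(3) = 5
t_q=1/2 is in segment 0 (τ=1/2); S_0(τ)=-301/64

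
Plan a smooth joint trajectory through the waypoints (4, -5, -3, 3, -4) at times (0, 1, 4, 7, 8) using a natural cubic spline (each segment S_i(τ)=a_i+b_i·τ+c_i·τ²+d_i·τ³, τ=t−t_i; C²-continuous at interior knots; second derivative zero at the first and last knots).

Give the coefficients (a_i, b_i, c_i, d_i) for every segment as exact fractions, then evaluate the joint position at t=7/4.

  seg 0: a=4 b=-61/6 c=0 d=7/6
  seg 1: a=-5 b=-20/3 c=7/2 d=-19/54
  seg 2: a=-3 b=29/6 c=1/3 d=-23/54
  seg 3: a=3 b=-14/3 c=-7/2 d=7/6
S(7/4) = -1047/128

Δ: Δ0=-9, Δ1=2/3, Δ2=2, Δ3=-7
row 1: diag=8, rhs=58; c'=3/8, d'=29/4
row 2: denom=12−3·3/8=87/8; d'=(8−3·29/4)/(87/8)=-110/87
row 3: denom=8−3·8/29=208/29; d'=(-54−3·-110/87)/(208/29)=-7
back: M3=-7
back: M2=-110/87−8/29·-7=2/3
back: M1=29/4−3/8·2/3=7
M: M0=0, M1=7, M2=2/3, M3=-7, M4=0
seg 0: a=4, c=M0/2=0, d=(M1−M0)/(6·1)=7/6, b=Δ0−h0·(2M0+M1)/6=-61/6
seg 1: a=-5, c=M1/2=7/2, d=(M2−M1)/(6·3)=-19/54, b=Δ1−h1·(2M1+M2)/6=-20/3
seg 2: a=-3, c=M2/2=1/3, d=(M3−M2)/(6·3)=-23/54, b=Δ2−h2·(2M2+M3)/6=29/6
seg 3: a=3, c=M3/2=-7/2, d=(M4−M3)/(6·1)=7/6, b=Δ3−h3·(2M3+M4)/6=-14/3
t_q=7/4 → seg 1, τ=3/4; S=-5+-20/3·τ+7/2·τ²+-19/54·τ³=-1047/128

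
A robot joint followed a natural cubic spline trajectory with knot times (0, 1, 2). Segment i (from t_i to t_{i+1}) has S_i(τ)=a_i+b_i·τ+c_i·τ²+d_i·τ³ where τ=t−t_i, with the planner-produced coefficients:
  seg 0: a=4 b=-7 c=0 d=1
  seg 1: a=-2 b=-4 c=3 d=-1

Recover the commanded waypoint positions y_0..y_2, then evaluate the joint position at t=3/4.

y_0 = S_0(0) = a_0 = 4
y_1 = S_1(0) = a_1 = -2
y_2 = S_1(1) = -4
t_q=3/4 is in segment 0 (τ=3/4); S_0(τ)=-53/64

y_0=4 y_1=-2 y_2=-4
S(3/4) = -53/64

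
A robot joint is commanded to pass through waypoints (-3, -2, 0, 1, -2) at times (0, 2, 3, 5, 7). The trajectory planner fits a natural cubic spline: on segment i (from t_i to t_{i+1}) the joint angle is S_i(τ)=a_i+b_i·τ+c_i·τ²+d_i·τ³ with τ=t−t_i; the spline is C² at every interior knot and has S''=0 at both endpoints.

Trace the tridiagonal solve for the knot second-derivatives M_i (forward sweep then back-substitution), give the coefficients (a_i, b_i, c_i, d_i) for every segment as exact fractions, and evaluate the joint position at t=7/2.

Δ: Δ0=1/2, Δ1=2, Δ2=1/2, Δ3=-3/2
row 1: diag=6, rhs=9; c'=1/6, d'=3/2
row 2: denom=6−1·1/6=35/6; d'=(-9−1·3/2)/(35/6)=-9/5
row 3: denom=8−2·12/35=256/35; d'=(-12−2·-9/5)/(256/35)=-147/128
back: M3=-147/128
back: M2=-9/5−12/35·-147/128=-45/32
back: M1=3/2−1/6·-45/32=111/64
M: M0=0, M1=111/64, M2=-45/32, M3=-147/128, M4=0
seg 0: a=-3, c=M0/2=0, d=(M1−M0)/(6·2)=37/256, b=Δ0−h0·(2M0+M1)/6=-5/64
seg 1: a=-2, c=M1/2=111/128, d=(M2−M1)/(6·1)=-67/128, b=Δ1−h1·(2M1+M2)/6=53/32
seg 2: a=0, c=M2/2=-45/64, d=(M3−M2)/(6·2)=11/512, b=Δ2−h2·(2M2+M3)/6=233/128
seg 3: a=1, c=M3/2=-147/256, d=(M4−M3)/(6·2)=49/512, b=Δ3−h3·(2M3+M4)/6=-47/64
t_q=7/2 → seg 2, τ=1/2; S=0+233/128·τ+-45/64·τ²+11/512·τ³=3019/4096

  seg 0: a=-3 b=-5/64 c=0 d=37/256
  seg 1: a=-2 b=53/32 c=111/128 d=-67/128
  seg 2: a=0 b=233/128 c=-45/64 d=11/512
  seg 3: a=1 b=-47/64 c=-147/256 d=49/512
S(7/2) = 3019/4096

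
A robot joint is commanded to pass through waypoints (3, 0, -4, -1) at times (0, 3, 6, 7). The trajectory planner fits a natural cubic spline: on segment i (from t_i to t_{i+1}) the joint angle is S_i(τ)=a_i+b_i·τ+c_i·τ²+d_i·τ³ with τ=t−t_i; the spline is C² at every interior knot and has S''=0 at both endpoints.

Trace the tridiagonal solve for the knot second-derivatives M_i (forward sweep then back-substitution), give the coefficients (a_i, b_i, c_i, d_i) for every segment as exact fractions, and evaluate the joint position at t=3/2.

Δ: Δ0=-1, Δ1=-4/3, Δ2=3
row 1: diag=12, rhs=-2; c'=1/4, d'=-1/6
row 2: denom=8−3·1/4=29/4; d'=(26−3·-1/6)/(29/4)=106/29
back: M2=106/29
back: M1=-1/6−1/4·106/29=-94/87
M: M0=0, M1=-94/87, M2=106/29, M3=0
seg 0: a=3, c=M0/2=0, d=(M1−M0)/(6·3)=-47/783, b=Δ0−h0·(2M0+M1)/6=-40/87
seg 1: a=0, c=M1/2=-47/87, d=(M2−M1)/(6·3)=206/783, b=Δ1−h1·(2M1+M2)/6=-181/87
seg 2: a=-4, c=M2/2=53/29, d=(M3−M2)/(6·1)=-53/87, b=Δ2−h2·(2M2+M3)/6=155/87
t_q=3/2 → seg 0, τ=3/2; S=3+-40/87·τ+0·τ²+-47/783·τ³=489/232

  seg 0: a=3 b=-40/87 c=0 d=-47/783
  seg 1: a=0 b=-181/87 c=-47/87 d=206/783
  seg 2: a=-4 b=155/87 c=53/29 d=-53/87
S(3/2) = 489/232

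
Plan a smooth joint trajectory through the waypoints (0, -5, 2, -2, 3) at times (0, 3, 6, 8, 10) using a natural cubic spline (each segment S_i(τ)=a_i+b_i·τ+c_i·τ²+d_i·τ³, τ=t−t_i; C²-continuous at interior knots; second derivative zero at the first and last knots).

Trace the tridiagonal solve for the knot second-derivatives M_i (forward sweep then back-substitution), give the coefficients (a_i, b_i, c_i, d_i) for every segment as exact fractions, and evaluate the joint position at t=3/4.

Δ: Δ0=-5/3, Δ1=7/3, Δ2=-2, Δ3=5/2
row 1: diag=12, rhs=24; c'=1/4, d'=2
row 2: denom=10−3·1/4=37/4; d'=(-26−3·2)/(37/4)=-128/37
row 3: denom=8−2·8/37=280/37; d'=(27−2·-128/37)/(280/37)=251/56
back: M3=251/56
back: M2=-128/37−8/37·251/56=-31/7
back: M1=2−1/4·-31/7=87/28
M: M0=0, M1=87/28, M2=-31/7, M3=251/56, M4=0
seg 0: a=0, c=M0/2=0, d=(M1−M0)/(6·3)=29/168, b=Δ0−h0·(2M0+M1)/6=-541/168
seg 1: a=-5, c=M1/2=87/56, d=(M2−M1)/(6·3)=-211/504, b=Δ1−h1·(2M1+M2)/6=121/84
seg 2: a=2, c=M2/2=-31/14, d=(M3−M2)/(6·2)=499/672, b=Δ2−h2·(2M2+M3)/6=-13/24
seg 3: a=-2, c=M3/2=251/112, d=(M4−M3)/(6·2)=-251/672, b=Δ3−h3·(2M3+M4)/6=-41/84
t_q=3/4 → seg 0, τ=3/4; S=0+-541/168·τ+0·τ²+29/168·τ³=-8395/3584

  seg 0: a=0 b=-541/168 c=0 d=29/168
  seg 1: a=-5 b=121/84 c=87/56 d=-211/504
  seg 2: a=2 b=-13/24 c=-31/14 d=499/672
  seg 3: a=-2 b=-41/84 c=251/112 d=-251/672
S(3/4) = -8395/3584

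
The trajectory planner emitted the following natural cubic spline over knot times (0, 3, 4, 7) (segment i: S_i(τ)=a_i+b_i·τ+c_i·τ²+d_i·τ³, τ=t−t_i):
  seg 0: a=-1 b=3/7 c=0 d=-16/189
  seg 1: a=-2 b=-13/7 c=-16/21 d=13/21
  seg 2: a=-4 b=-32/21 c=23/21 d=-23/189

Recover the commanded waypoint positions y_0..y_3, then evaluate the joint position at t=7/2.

y_0=-1 y_1=-2 y_2=-4 y_3=-2
S(7/2) = -73/24

y_0 = S_0(0) = a_0 = -1
y_1 = S_1(0) = a_1 = -2
y_2 = S_2(0) = a_2 = -4
y_3 = S_2(3) = -2
t_q=7/2 is in segment 1 (τ=1/2); S_1(τ)=-73/24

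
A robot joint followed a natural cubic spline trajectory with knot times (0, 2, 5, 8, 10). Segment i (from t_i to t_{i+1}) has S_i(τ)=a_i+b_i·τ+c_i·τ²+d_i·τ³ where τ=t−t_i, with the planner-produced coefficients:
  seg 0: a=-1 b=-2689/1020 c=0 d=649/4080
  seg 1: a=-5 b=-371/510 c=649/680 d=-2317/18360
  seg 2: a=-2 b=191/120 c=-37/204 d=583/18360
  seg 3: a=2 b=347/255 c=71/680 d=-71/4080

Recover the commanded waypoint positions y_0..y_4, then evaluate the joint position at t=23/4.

y_0=-1 y_1=-5 y_2=-2 y_3=2 y_4=5
S(23/4) = -7789/8704

y_0 = S_0(0) = a_0 = -1
y_1 = S_1(0) = a_1 = -5
y_2 = S_2(0) = a_2 = -2
y_3 = S_3(0) = a_3 = 2
y_4 = S_3(2) = 5
t_q=23/4 is in segment 2 (τ=3/4); S_2(τ)=-7789/8704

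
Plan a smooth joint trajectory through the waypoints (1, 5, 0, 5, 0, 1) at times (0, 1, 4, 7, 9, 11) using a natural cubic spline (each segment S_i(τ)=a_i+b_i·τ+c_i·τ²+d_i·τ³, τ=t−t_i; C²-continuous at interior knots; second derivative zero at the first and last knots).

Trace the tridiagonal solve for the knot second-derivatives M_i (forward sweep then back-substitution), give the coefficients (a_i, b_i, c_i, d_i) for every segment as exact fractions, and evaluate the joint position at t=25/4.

  seg 0: a=1 b=5003/1006 c=0 d=-979/1006
  seg 1: a=5 b=1033/503 c=-2937/1006 d=15205/27162
  seg 2: a=0 b=-351/1006 c=3197/1509 d=-13099/27162
  seg 3: a=5 b=-331/503 c=-2235/1006 d=2617/4024
  seg 4: a=0 b=-1751/1006 c=3381/2012 d=-1127/4024
S(25/4) = 286335/64384

Δ: Δ0=4, Δ1=-5/3, Δ2=5/3, Δ3=-5/2, Δ4=1/2
row 1: diag=8, rhs=-34; c'=3/8, d'=-17/4
row 2: denom=12−3·3/8=87/8; d'=(20−3·-17/4)/(87/8)=262/87
row 3: denom=10−3·8/29=266/29; d'=(-25−3·262/87)/(266/29)=-141/38
row 4: denom=8−2·29/133=1006/133; d'=(18−2·-141/38)/(1006/133)=3381/1006
back: M4=3381/1006
back: M3=-141/38−29/133·3381/1006=-2235/503
back: M2=262/87−8/29·-2235/503=6394/1509
back: M1=-17/4−3/8·6394/1509=-2937/503
M: M0=0, M1=-2937/503, M2=6394/1509, M3=-2235/503, M4=3381/1006, M5=0
seg 0: a=1, c=M0/2=0, d=(M1−M0)/(6·1)=-979/1006, b=Δ0−h0·(2M0+M1)/6=5003/1006
seg 1: a=5, c=M1/2=-2937/1006, d=(M2−M1)/(6·3)=15205/27162, b=Δ1−h1·(2M1+M2)/6=1033/503
seg 2: a=0, c=M2/2=3197/1509, d=(M3−M2)/(6·3)=-13099/27162, b=Δ2−h2·(2M2+M3)/6=-351/1006
seg 3: a=5, c=M3/2=-2235/1006, d=(M4−M3)/(6·2)=2617/4024, b=Δ3−h3·(2M3+M4)/6=-331/503
seg 4: a=0, c=M4/2=3381/2012, d=(M5−M4)/(6·2)=-1127/4024, b=Δ4−h4·(2M4+M5)/6=-1751/1006
t_q=25/4 → seg 2, τ=9/4; S=0+-351/1006·τ+3197/1509·τ²+-13099/27162·τ³=286335/64384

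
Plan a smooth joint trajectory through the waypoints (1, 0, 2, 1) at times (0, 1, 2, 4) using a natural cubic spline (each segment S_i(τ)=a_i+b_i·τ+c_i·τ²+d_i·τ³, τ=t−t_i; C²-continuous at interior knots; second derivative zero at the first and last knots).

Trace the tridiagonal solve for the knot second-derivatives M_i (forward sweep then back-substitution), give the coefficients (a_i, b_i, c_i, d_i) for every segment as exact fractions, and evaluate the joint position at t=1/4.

  seg 0: a=1 b=-87/46 c=0 d=41/46
  seg 1: a=0 b=18/23 c=123/46 d=-67/46
  seg 2: a=2 b=81/46 c=-39/23 d=13/46
S(1/4) = 1593/2944

Δ: Δ0=-1, Δ1=2, Δ2=-1/2
row 1: diag=4, rhs=18; c'=1/4, d'=9/2
row 2: denom=6−1·1/4=23/4; d'=(-15−1·9/2)/(23/4)=-78/23
back: M2=-78/23
back: M1=9/2−1/4·-78/23=123/23
M: M0=0, M1=123/23, M2=-78/23, M3=0
seg 0: a=1, c=M0/2=0, d=(M1−M0)/(6·1)=41/46, b=Δ0−h0·(2M0+M1)/6=-87/46
seg 1: a=0, c=M1/2=123/46, d=(M2−M1)/(6·1)=-67/46, b=Δ1−h1·(2M1+M2)/6=18/23
seg 2: a=2, c=M2/2=-39/23, d=(M3−M2)/(6·2)=13/46, b=Δ2−h2·(2M2+M3)/6=81/46
t_q=1/4 → seg 0, τ=1/4; S=1+-87/46·τ+0·τ²+41/46·τ³=1593/2944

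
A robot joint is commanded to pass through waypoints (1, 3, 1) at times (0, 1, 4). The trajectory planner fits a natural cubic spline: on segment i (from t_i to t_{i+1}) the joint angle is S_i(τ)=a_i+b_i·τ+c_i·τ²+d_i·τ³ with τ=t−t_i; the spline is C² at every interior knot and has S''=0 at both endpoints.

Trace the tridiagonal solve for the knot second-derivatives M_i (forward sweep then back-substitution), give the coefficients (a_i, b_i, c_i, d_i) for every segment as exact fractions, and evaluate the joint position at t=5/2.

Δ: Δ0=2, Δ1=-2/3
row 1: diag=8, rhs=-16; c'=3/8, d'=-2
back: M1=-2
M: M0=0, M1=-2, M2=0
seg 0: a=1, c=M0/2=0, d=(M1−M0)/(6·1)=-1/3, b=Δ0−h0·(2M0+M1)/6=7/3
seg 1: a=3, c=M1/2=-1, d=(M2−M1)/(6·3)=1/9, b=Δ1−h1·(2M1+M2)/6=4/3
t_q=5/2 → seg 1, τ=3/2; S=3+4/3·τ+-1·τ²+1/9·τ³=25/8

  seg 0: a=1 b=7/3 c=0 d=-1/3
  seg 1: a=3 b=4/3 c=-1 d=1/9
S(5/2) = 25/8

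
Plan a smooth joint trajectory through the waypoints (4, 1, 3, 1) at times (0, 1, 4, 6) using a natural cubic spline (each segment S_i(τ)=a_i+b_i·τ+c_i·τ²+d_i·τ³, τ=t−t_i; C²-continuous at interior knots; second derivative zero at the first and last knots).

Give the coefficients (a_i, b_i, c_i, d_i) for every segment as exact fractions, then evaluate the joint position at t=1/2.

  seg 0: a=4 b=-764/213 c=0 d=125/213
  seg 1: a=1 b=-389/213 c=125/71 d=-22/71
  seg 2: a=3 b=79/213 c=-73/71 d=73/426
S(1/2) = 1295/568

Δ: Δ0=-3, Δ1=2/3, Δ2=-1
row 1: diag=8, rhs=22; c'=3/8, d'=11/4
row 2: denom=10−3·3/8=71/8; d'=(-10−3·11/4)/(71/8)=-146/71
back: M2=-146/71
back: M1=11/4−3/8·-146/71=250/71
M: M0=0, M1=250/71, M2=-146/71, M3=0
seg 0: a=4, c=M0/2=0, d=(M1−M0)/(6·1)=125/213, b=Δ0−h0·(2M0+M1)/6=-764/213
seg 1: a=1, c=M1/2=125/71, d=(M2−M1)/(6·3)=-22/71, b=Δ1−h1·(2M1+M2)/6=-389/213
seg 2: a=3, c=M2/2=-73/71, d=(M3−M2)/(6·2)=73/426, b=Δ2−h2·(2M2+M3)/6=79/213
t_q=1/2 → seg 0, τ=1/2; S=4+-764/213·τ+0·τ²+125/213·τ³=1295/568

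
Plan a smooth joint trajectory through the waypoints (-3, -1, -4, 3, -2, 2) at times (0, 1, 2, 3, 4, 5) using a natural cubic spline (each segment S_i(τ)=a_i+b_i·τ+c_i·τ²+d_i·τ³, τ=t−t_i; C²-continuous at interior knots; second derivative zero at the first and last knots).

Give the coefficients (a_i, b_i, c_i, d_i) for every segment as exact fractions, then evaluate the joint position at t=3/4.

  seg 0: a=-3 b=905/209 c=0 d=-487/209
  seg 1: a=-1 b=-556/209 c=-1461/209 d=1390/209
  seg 2: a=-4 b=692/209 c=2709/209 d=-102/11
  seg 3: a=3 b=296/209 c=-3105/209 d=1764/209
  seg 4: a=-2 b=-622/209 c=2187/209 d=-729/209
S(3/4) = -9837/13376

Δ: Δ0=2, Δ1=-3, Δ2=7, Δ3=-5, Δ4=4
row 1: diag=4, rhs=-30; c'=1/4, d'=-15/2
row 2: denom=4−1·1/4=15/4; d'=(60−1·-15/2)/(15/4)=18
row 3: denom=4−1·4/15=56/15; d'=(-72−1·18)/(56/15)=-675/28
row 4: denom=4−1·15/56=209/56; d'=(54−1·-675/28)/(209/56)=4374/209
back: M4=4374/209
back: M3=-675/28−15/56·4374/209=-6210/209
back: M2=18−4/15·-6210/209=5418/209
back: M1=-15/2−1/4·5418/209=-2922/209
M: M0=0, M1=-2922/209, M2=5418/209, M3=-6210/209, M4=4374/209, M5=0
seg 0: a=-3, c=M0/2=0, d=(M1−M0)/(6·1)=-487/209, b=Δ0−h0·(2M0+M1)/6=905/209
seg 1: a=-1, c=M1/2=-1461/209, d=(M2−M1)/(6·1)=1390/209, b=Δ1−h1·(2M1+M2)/6=-556/209
seg 2: a=-4, c=M2/2=2709/209, d=(M3−M2)/(6·1)=-102/11, b=Δ2−h2·(2M2+M3)/6=692/209
seg 3: a=3, c=M3/2=-3105/209, d=(M4−M3)/(6·1)=1764/209, b=Δ3−h3·(2M3+M4)/6=296/209
seg 4: a=-2, c=M4/2=2187/209, d=(M5−M4)/(6·1)=-729/209, b=Δ4−h4·(2M4+M5)/6=-622/209
t_q=3/4 → seg 0, τ=3/4; S=-3+905/209·τ+0·τ²+-487/209·τ³=-9837/13376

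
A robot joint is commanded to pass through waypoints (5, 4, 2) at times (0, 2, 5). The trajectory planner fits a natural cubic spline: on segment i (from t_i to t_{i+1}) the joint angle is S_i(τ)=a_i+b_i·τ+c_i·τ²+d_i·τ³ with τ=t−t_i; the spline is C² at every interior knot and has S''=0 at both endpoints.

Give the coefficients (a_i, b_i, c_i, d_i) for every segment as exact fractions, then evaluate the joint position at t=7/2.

Δ: Δ0=-1/2, Δ1=-2/3
row 1: diag=10, rhs=-1; c'=3/10, d'=-1/10
back: M1=-1/10
M: M0=0, M1=-1/10, M2=0
seg 0: a=5, c=M0/2=0, d=(M1−M0)/(6·2)=-1/120, b=Δ0−h0·(2M0+M1)/6=-7/15
seg 1: a=4, c=M1/2=-1/20, d=(M2−M1)/(6·3)=1/180, b=Δ1−h1·(2M1+M2)/6=-17/30
t_q=7/2 → seg 1, τ=3/2; S=4+-17/30·τ+-1/20·τ²+1/180·τ³=489/160

  seg 0: a=5 b=-7/15 c=0 d=-1/120
  seg 1: a=4 b=-17/30 c=-1/20 d=1/180
S(7/2) = 489/160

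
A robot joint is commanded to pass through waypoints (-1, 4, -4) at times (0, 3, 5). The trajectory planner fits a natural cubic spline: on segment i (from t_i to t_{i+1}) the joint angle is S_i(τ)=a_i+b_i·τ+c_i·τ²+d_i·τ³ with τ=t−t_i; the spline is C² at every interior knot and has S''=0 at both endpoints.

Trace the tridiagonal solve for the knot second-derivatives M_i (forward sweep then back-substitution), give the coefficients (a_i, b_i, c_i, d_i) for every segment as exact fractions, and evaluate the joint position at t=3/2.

Δ: Δ0=5/3, Δ1=-4
row 1: diag=10, rhs=-34; c'=1/5, d'=-17/5
back: M1=-17/5
M: M0=0, M1=-17/5, M2=0
seg 0: a=-1, c=M0/2=0, d=(M1−M0)/(6·3)=-17/90, b=Δ0−h0·(2M0+M1)/6=101/30
seg 1: a=4, c=M1/2=-17/10, d=(M2−M1)/(6·2)=17/60, b=Δ1−h1·(2M1+M2)/6=-26/15
t_q=3/2 → seg 0, τ=3/2; S=-1+101/30·τ+0·τ²+-17/90·τ³=273/80

  seg 0: a=-1 b=101/30 c=0 d=-17/90
  seg 1: a=4 b=-26/15 c=-17/10 d=17/60
S(3/2) = 273/80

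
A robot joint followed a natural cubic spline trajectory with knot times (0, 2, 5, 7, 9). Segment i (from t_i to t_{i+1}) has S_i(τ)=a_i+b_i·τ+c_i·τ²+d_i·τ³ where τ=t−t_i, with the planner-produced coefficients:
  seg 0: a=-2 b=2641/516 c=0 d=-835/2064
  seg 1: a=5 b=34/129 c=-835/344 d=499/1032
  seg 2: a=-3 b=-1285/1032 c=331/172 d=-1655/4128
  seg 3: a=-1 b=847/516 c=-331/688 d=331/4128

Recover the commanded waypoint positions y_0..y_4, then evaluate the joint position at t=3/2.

y_0=-2 y_1=5 y_2=-3 y_3=-1 y_4=1
S(3/2) = 23733/5504

y_0 = S_0(0) = a_0 = -2
y_1 = S_1(0) = a_1 = 5
y_2 = S_2(0) = a_2 = -3
y_3 = S_3(0) = a_3 = -1
y_4 = S_3(2) = 1
t_q=3/2 is in segment 0 (τ=3/2); S_0(τ)=23733/5504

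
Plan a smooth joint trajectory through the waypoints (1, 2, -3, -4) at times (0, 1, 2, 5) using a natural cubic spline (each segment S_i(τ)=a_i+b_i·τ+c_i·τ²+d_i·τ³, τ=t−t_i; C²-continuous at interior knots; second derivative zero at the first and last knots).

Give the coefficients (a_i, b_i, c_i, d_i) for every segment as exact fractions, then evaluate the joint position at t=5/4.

Δ: Δ0=1, Δ1=-5, Δ2=-1/3
row 1: diag=4, rhs=-36; c'=1/4, d'=-9
row 2: denom=8−1·1/4=31/4; d'=(28−1·-9)/(31/4)=148/31
back: M2=148/31
back: M1=-9−1/4·148/31=-316/31
M: M0=0, M1=-316/31, M2=148/31, M3=0
seg 0: a=1, c=M0/2=0, d=(M1−M0)/(6·1)=-158/93, b=Δ0−h0·(2M0+M1)/6=251/93
seg 1: a=2, c=M1/2=-158/31, d=(M2−M1)/(6·1)=232/93, b=Δ1−h1·(2M1+M2)/6=-223/93
seg 2: a=-3, c=M2/2=74/31, d=(M3−M2)/(6·3)=-74/279, b=Δ2−h2·(2M2+M3)/6=-475/93
t_q=5/4 → seg 1, τ=1/4; S=2+-223/93·τ+-158/31·τ²+232/93·τ³=139/124

  seg 0: a=1 b=251/93 c=0 d=-158/93
  seg 1: a=2 b=-223/93 c=-158/31 d=232/93
  seg 2: a=-3 b=-475/93 c=74/31 d=-74/279
S(5/4) = 139/124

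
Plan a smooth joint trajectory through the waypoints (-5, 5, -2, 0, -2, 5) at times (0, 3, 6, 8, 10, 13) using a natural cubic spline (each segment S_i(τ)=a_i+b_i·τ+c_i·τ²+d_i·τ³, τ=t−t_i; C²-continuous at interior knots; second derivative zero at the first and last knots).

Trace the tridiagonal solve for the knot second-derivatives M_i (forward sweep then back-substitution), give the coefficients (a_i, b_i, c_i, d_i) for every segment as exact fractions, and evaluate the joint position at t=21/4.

  seg 0: a=-5 b=3460/663 c=0 d=-1250/5967
  seg 1: a=5 b=-290/663 c=-1250/663 d=277/663
  seg 2: a=-2 b=-311/663 c=1243/663 d=-126/221
  seg 3: a=0 b=125/663 c=-1025/663 d=631/1326
  seg 4: a=-2 b=-63/221 c=868/663 d=-868/5967
S(21/4) = -10889/14144

Δ: Δ0=10/3, Δ1=-7/3, Δ2=1, Δ3=-1, Δ4=7/3
row 1: diag=12, rhs=-34; c'=1/4, d'=-17/6
row 2: denom=10−3·1/4=37/4; d'=(20−3·-17/6)/(37/4)=114/37
row 3: denom=8−2·8/37=280/37; d'=(-12−2·114/37)/(280/37)=-12/5
row 4: denom=10−2·37/140=663/70; d'=(20−2·-12/5)/(663/70)=1736/663
back: M4=1736/663
back: M3=-12/5−37/140·1736/663=-2050/663
back: M2=114/37−8/37·-2050/663=2486/663
back: M1=-17/6−1/4·2486/663=-2500/663
M: M0=0, M1=-2500/663, M2=2486/663, M3=-2050/663, M4=1736/663, M5=0
seg 0: a=-5, c=M0/2=0, d=(M1−M0)/(6·3)=-1250/5967, b=Δ0−h0·(2M0+M1)/6=3460/663
seg 1: a=5, c=M1/2=-1250/663, d=(M2−M1)/(6·3)=277/663, b=Δ1−h1·(2M1+M2)/6=-290/663
seg 2: a=-2, c=M2/2=1243/663, d=(M3−M2)/(6·2)=-126/221, b=Δ2−h2·(2M2+M3)/6=-311/663
seg 3: a=0, c=M3/2=-1025/663, d=(M4−M3)/(6·2)=631/1326, b=Δ3−h3·(2M3+M4)/6=125/663
seg 4: a=-2, c=M4/2=868/663, d=(M5−M4)/(6·3)=-868/5967, b=Δ4−h4·(2M4+M5)/6=-63/221
t_q=21/4 → seg 1, τ=9/4; S=5+-290/663·τ+-1250/663·τ²+277/663·τ³=-10889/14144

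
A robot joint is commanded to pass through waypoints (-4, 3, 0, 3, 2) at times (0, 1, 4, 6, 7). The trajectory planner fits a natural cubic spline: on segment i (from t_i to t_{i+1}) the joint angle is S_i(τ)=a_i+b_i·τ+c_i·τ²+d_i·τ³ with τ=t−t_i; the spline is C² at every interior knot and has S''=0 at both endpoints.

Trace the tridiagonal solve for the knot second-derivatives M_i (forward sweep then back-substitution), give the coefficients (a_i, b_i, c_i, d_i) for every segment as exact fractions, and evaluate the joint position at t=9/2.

  seg 0: a=-4 b=1633/197 c=0 d=-254/197
  seg 1: a=3 b=871/197 c=-762/197 d=406/591
  seg 2: a=0 b=-47/197 c=456/197 d=-1139/1576
  seg 3: a=3 b=137/394 c=-1593/788 d=531/788
S(9/2) = 4653/12608

Δ: Δ0=7, Δ1=-1, Δ2=3/2, Δ3=-1
row 1: diag=8, rhs=-48; c'=3/8, d'=-6
row 2: denom=10−3·3/8=71/8; d'=(15−3·-6)/(71/8)=264/71
row 3: denom=6−2·16/71=394/71; d'=(-15−2·264/71)/(394/71)=-1593/394
back: M3=-1593/394
back: M2=264/71−16/71·-1593/394=912/197
back: M1=-6−3/8·912/197=-1524/197
M: M0=0, M1=-1524/197, M2=912/197, M3=-1593/394, M4=0
seg 0: a=-4, c=M0/2=0, d=(M1−M0)/(6·1)=-254/197, b=Δ0−h0·(2M0+M1)/6=1633/197
seg 1: a=3, c=M1/2=-762/197, d=(M2−M1)/(6·3)=406/591, b=Δ1−h1·(2M1+M2)/6=871/197
seg 2: a=0, c=M2/2=456/197, d=(M3−M2)/(6·2)=-1139/1576, b=Δ2−h2·(2M2+M3)/6=-47/197
seg 3: a=3, c=M3/2=-1593/788, d=(M4−M3)/(6·1)=531/788, b=Δ3−h3·(2M3+M4)/6=137/394
t_q=9/2 → seg 2, τ=1/2; S=0+-47/197·τ+456/197·τ²+-1139/1576·τ³=4653/12608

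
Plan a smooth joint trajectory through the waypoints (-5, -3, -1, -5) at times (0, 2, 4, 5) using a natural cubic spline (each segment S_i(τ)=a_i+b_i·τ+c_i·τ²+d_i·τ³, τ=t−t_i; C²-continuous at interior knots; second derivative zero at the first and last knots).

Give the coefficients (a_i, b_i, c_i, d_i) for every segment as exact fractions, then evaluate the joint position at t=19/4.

  seg 0: a=-5 b=6/11 c=0 d=5/44
  seg 1: a=-3 b=21/11 c=15/22 d=-25/44
  seg 2: a=-1 b=-24/11 c=-30/11 d=10/11
S(19/4) = -1333/352

Δ: Δ0=1, Δ1=1, Δ2=-4
row 1: diag=8, rhs=0; c'=1/4, d'=0
row 2: denom=6−2·1/4=11/2; d'=(-30−2·0)/(11/2)=-60/11
back: M2=-60/11
back: M1=0−1/4·-60/11=15/11
M: M0=0, M1=15/11, M2=-60/11, M3=0
seg 0: a=-5, c=M0/2=0, d=(M1−M0)/(6·2)=5/44, b=Δ0−h0·(2M0+M1)/6=6/11
seg 1: a=-3, c=M1/2=15/22, d=(M2−M1)/(6·2)=-25/44, b=Δ1−h1·(2M1+M2)/6=21/11
seg 2: a=-1, c=M2/2=-30/11, d=(M3−M2)/(6·1)=10/11, b=Δ2−h2·(2M2+M3)/6=-24/11
t_q=19/4 → seg 2, τ=3/4; S=-1+-24/11·τ+-30/11·τ²+10/11·τ³=-1333/352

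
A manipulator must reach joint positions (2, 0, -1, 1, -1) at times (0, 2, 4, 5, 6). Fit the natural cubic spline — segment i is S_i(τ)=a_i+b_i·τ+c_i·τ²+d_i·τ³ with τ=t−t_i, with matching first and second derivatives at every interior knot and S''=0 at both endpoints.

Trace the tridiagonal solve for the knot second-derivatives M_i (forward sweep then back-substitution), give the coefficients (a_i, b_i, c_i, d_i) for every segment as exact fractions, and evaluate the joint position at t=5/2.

Δ: Δ0=-1, Δ1=-1/2, Δ2=2, Δ3=-2
row 1: diag=8, rhs=3; c'=1/4, d'=3/8
row 2: denom=6−2·1/4=11/2; d'=(15−2·3/8)/(11/2)=57/22
row 3: denom=4−1·2/11=42/11; d'=(-24−1·57/22)/(42/11)=-195/28
back: M3=-195/28
back: M2=57/22−2/11·-195/28=27/7
back: M1=3/8−1/4·27/7=-33/56
M: M0=0, M1=-33/56, M2=27/7, M3=-195/28, M4=0
seg 0: a=2, c=M0/2=0, d=(M1−M0)/(6·2)=-11/224, b=Δ0−h0·(2M0+M1)/6=-45/56
seg 1: a=0, c=M1/2=-33/112, d=(M2−M1)/(6·2)=83/224, b=Δ1−h1·(2M1+M2)/6=-39/28
seg 2: a=-1, c=M2/2=27/14, d=(M3−M2)/(6·1)=-101/56, b=Δ2−h2·(2M2+M3)/6=15/8
seg 3: a=1, c=M3/2=-195/56, d=(M4−M3)/(6·1)=65/56, b=Δ3−h3·(2M3+M4)/6=9/28
t_q=5/2 → seg 1, τ=1/2; S=0+-39/28·τ+-33/112·τ²+83/224·τ³=-1297/1792

  seg 0: a=2 b=-45/56 c=0 d=-11/224
  seg 1: a=0 b=-39/28 c=-33/112 d=83/224
  seg 2: a=-1 b=15/8 c=27/14 d=-101/56
  seg 3: a=1 b=9/28 c=-195/56 d=65/56
S(5/2) = -1297/1792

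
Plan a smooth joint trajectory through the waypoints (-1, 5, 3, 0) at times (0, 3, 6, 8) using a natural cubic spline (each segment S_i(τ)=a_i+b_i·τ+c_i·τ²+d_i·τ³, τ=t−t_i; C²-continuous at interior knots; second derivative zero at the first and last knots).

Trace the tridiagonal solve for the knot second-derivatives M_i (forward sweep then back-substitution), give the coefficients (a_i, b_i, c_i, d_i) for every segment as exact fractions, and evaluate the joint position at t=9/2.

Δ: Δ0=2, Δ1=-2/3, Δ2=-3/2
row 1: diag=12, rhs=-16; c'=1/4, d'=-4/3
row 2: denom=10−3·1/4=37/4; d'=(-5−3·-4/3)/(37/4)=-4/37
back: M2=-4/37
back: M1=-4/3−1/4·-4/37=-145/111
M: M0=0, M1=-145/111, M2=-4/37, M3=0
seg 0: a=-1, c=M0/2=0, d=(M1−M0)/(6·3)=-145/1998, b=Δ0−h0·(2M0+M1)/6=589/222
seg 1: a=5, c=M1/2=-145/222, d=(M2−M1)/(6·3)=133/1998, b=Δ1−h1·(2M1+M2)/6=77/111
seg 2: a=3, c=M2/2=-2/37, d=(M3−M2)/(6·2)=1/111, b=Δ2−h2·(2M2+M3)/6=-317/222
t_q=9/2 → seg 1, τ=3/2; S=5+77/111·τ+-145/222·τ²+133/1998·τ³=2839/592

  seg 0: a=-1 b=589/222 c=0 d=-145/1998
  seg 1: a=5 b=77/111 c=-145/222 d=133/1998
  seg 2: a=3 b=-317/222 c=-2/37 d=1/111
S(9/2) = 2839/592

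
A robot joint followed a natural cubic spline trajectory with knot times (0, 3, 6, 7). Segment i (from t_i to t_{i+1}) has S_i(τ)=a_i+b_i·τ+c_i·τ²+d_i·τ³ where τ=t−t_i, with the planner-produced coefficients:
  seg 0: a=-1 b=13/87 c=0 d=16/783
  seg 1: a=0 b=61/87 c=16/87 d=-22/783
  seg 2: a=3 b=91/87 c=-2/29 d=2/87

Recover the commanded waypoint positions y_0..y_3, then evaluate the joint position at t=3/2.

y_0 = S_0(0) = a_0 = -1
y_1 = S_1(0) = a_1 = 0
y_2 = S_2(0) = a_2 = 3
y_3 = S_2(1) = 4
t_q=3/2 is in segment 0 (τ=3/2); S_0(τ)=-41/58

y_0=-1 y_1=0 y_2=3 y_3=4
S(3/2) = -41/58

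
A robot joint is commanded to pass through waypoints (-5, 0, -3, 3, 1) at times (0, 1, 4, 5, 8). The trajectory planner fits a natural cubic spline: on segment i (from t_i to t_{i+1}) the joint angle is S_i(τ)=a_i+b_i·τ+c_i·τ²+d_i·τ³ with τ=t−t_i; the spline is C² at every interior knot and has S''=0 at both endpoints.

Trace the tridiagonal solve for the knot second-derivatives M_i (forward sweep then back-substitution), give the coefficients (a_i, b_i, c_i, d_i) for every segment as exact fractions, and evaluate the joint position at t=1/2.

Δ: Δ0=5, Δ1=-1, Δ2=6, Δ3=-2/3
row 1: diag=8, rhs=-36; c'=3/8, d'=-9/2
row 2: denom=8−3·3/8=55/8; d'=(42−3·-9/2)/(55/8)=444/55
row 3: denom=8−1·8/55=432/55; d'=(-40−1·444/55)/(432/55)=-661/108
back: M3=-661/108
back: M2=444/55−8/55·-661/108=242/27
back: M1=-9/2−3/8·242/27=-283/36
M: M0=0, M1=-283/36, M2=242/27, M3=-661/108, M4=0
seg 0: a=-5, c=M0/2=0, d=(M1−M0)/(6·1)=-283/216, b=Δ0−h0·(2M0+M1)/6=1363/216
seg 1: a=0, c=M1/2=-283/72, d=(M2−M1)/(6·3)=1817/1944, b=Δ1−h1·(2M1+M2)/6=257/108
seg 2: a=-3, c=M2/2=121/27, d=(M3−M2)/(6·1)=-181/72, b=Δ2−h2·(2M2+M3)/6=871/216
seg 3: a=3, c=M3/2=-661/216, d=(M4−M3)/(6·3)=661/1944, b=Δ3−h3·(2M3+M4)/6=589/108
t_q=1/2 → seg 0, τ=1/2; S=-5+1363/216·τ+0·τ²+-283/216·τ³=-1157/576

  seg 0: a=-5 b=1363/216 c=0 d=-283/216
  seg 1: a=0 b=257/108 c=-283/72 d=1817/1944
  seg 2: a=-3 b=871/216 c=121/27 d=-181/72
  seg 3: a=3 b=589/108 c=-661/216 d=661/1944
S(1/2) = -1157/576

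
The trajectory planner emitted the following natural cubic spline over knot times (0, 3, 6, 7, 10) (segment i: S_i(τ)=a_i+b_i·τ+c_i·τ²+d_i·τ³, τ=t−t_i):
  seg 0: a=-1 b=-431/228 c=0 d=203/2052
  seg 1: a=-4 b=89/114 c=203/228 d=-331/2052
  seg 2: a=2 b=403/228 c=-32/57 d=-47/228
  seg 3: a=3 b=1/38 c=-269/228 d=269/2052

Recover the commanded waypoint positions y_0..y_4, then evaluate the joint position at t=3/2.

y_0 = S_0(0) = a_0 = -1
y_1 = S_1(0) = a_1 = -4
y_2 = S_2(0) = a_2 = 2
y_3 = S_3(0) = a_3 = 3
y_4 = S_3(3) = -4
t_q=3/2 is in segment 0 (τ=3/2); S_0(τ)=-2129/608

y_0=-1 y_1=-4 y_2=2 y_3=3 y_4=-4
S(3/2) = -2129/608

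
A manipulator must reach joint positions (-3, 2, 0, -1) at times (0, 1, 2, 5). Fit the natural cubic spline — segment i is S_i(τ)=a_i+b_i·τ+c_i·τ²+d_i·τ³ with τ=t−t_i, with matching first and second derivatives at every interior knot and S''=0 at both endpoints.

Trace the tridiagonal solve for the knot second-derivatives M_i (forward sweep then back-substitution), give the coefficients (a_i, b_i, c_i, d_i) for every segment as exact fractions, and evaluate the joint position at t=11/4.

Δ: Δ0=5, Δ1=-2, Δ2=-1/3
row 1: diag=4, rhs=-42; c'=1/4, d'=-21/2
row 2: denom=8−1·1/4=31/4; d'=(10−1·-21/2)/(31/4)=82/31
back: M2=82/31
back: M1=-21/2−1/4·82/31=-346/31
M: M0=0, M1=-346/31, M2=82/31, M3=0
seg 0: a=-3, c=M0/2=0, d=(M1−M0)/(6·1)=-173/93, b=Δ0−h0·(2M0+M1)/6=638/93
seg 1: a=2, c=M1/2=-173/31, d=(M2−M1)/(6·1)=214/93, b=Δ1−h1·(2M1+M2)/6=119/93
seg 2: a=0, c=M2/2=41/31, d=(M3−M2)/(6·3)=-41/279, b=Δ2−h2·(2M2+M3)/6=-277/93
t_q=11/4 → seg 2, τ=3/4; S=0+-277/93·τ+41/31·τ²+-41/279·τ³=-3079/1984

  seg 0: a=-3 b=638/93 c=0 d=-173/93
  seg 1: a=2 b=119/93 c=-173/31 d=214/93
  seg 2: a=0 b=-277/93 c=41/31 d=-41/279
S(11/4) = -3079/1984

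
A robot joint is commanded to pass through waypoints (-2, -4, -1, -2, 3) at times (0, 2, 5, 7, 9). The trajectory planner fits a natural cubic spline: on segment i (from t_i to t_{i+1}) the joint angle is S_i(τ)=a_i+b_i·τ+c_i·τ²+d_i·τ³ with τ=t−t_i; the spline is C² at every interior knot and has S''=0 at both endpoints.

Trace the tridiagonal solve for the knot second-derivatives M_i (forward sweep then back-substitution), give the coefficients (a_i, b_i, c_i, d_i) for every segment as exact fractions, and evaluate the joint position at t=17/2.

  seg 0: a=-2 b=-275/172 c=0 d=103/688
  seg 1: a=-4 b=17/86 c=309/344 d=-217/1032
  seg 2: a=-1 b=-31/344 c=-171/172 d=543/1376
  seg 3: a=-2 b=115/172 c=945/688 d=-315/1376
S(17/2) = 14539/11008

Δ: Δ0=-1, Δ1=1, Δ2=-1/2, Δ3=5/2
row 1: diag=10, rhs=12; c'=3/10, d'=6/5
row 2: denom=10−3·3/10=91/10; d'=(-9−3·6/5)/(91/10)=-18/13
row 3: denom=8−2·20/91=688/91; d'=(18−2·-18/13)/(688/91)=945/344
back: M3=945/344
back: M2=-18/13−20/91·945/344=-171/86
back: M1=6/5−3/10·-171/86=309/172
M: M0=0, M1=309/172, M2=-171/86, M3=945/344, M4=0
seg 0: a=-2, c=M0/2=0, d=(M1−M0)/(6·2)=103/688, b=Δ0−h0·(2M0+M1)/6=-275/172
seg 1: a=-4, c=M1/2=309/344, d=(M2−M1)/(6·3)=-217/1032, b=Δ1−h1·(2M1+M2)/6=17/86
seg 2: a=-1, c=M2/2=-171/172, d=(M3−M2)/(6·2)=543/1376, b=Δ2−h2·(2M2+M3)/6=-31/344
seg 3: a=-2, c=M3/2=945/688, d=(M4−M3)/(6·2)=-315/1376, b=Δ3−h3·(2M3+M4)/6=115/172
t_q=17/2 → seg 3, τ=3/2; S=-2+115/172·τ+945/688·τ²+-315/1376·τ³=14539/11008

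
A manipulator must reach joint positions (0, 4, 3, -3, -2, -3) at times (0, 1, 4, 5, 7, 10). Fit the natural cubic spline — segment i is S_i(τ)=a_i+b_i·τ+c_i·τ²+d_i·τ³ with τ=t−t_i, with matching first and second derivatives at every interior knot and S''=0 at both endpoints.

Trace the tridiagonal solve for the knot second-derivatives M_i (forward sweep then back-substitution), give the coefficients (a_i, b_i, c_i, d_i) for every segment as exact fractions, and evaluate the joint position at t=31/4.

  seg 0: a=0 b=6373/1500 c=0 d=-373/1500
  seg 1: a=4 b=2627/750 c=-373/500 d=-799/4500
  seg 2: a=3 b=-8651/1500 c=-293/125 d=3167/1500
  seg 3: a=-3 b=-3091/750 c=399/100 d=-2519/3000
  seg 4: a=-2 b=661/375 c=-131/125 d=131/1125
S(31/4) = -9747/8000

Δ: Δ0=4, Δ1=-1/3, Δ2=-6, Δ3=1/2, Δ4=-1/3
row 1: diag=8, rhs=-26; c'=3/8, d'=-13/4
row 2: denom=8−3·3/8=55/8; d'=(-34−3·-13/4)/(55/8)=-194/55
row 3: denom=6−1·8/55=322/55; d'=(39−1·-194/55)/(322/55)=2339/322
row 4: denom=10−2·55/161=1500/161; d'=(-5−2·2339/322)/(1500/161)=-262/125
back: M4=-262/125
back: M3=2339/322−55/161·-262/125=399/50
back: M2=-194/55−8/55·399/50=-586/125
back: M1=-13/4−3/8·-586/125=-373/250
M: M0=0, M1=-373/250, M2=-586/125, M3=399/50, M4=-262/125, M5=0
seg 0: a=0, c=M0/2=0, d=(M1−M0)/(6·1)=-373/1500, b=Δ0−h0·(2M0+M1)/6=6373/1500
seg 1: a=4, c=M1/2=-373/500, d=(M2−M1)/(6·3)=-799/4500, b=Δ1−h1·(2M1+M2)/6=2627/750
seg 2: a=3, c=M2/2=-293/125, d=(M3−M2)/(6·1)=3167/1500, b=Δ2−h2·(2M2+M3)/6=-8651/1500
seg 3: a=-3, c=M3/2=399/100, d=(M4−M3)/(6·2)=-2519/3000, b=Δ3−h3·(2M3+M4)/6=-3091/750
seg 4: a=-2, c=M4/2=-131/125, d=(M5−M4)/(6·3)=131/1125, b=Δ4−h4·(2M4+M5)/6=661/375
t_q=31/4 → seg 4, τ=3/4; S=-2+661/375·τ+-131/125·τ²+131/1125·τ³=-9747/8000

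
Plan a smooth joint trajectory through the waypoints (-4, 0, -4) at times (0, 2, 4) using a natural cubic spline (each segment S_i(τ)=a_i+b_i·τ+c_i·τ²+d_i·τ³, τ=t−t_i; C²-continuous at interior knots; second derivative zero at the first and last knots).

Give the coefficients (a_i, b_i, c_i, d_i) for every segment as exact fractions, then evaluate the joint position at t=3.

Δ: Δ0=2, Δ1=-2
row 1: diag=8, rhs=-24; c'=1/4, d'=-3
back: M1=-3
M: M0=0, M1=-3, M2=0
seg 0: a=-4, c=M0/2=0, d=(M1−M0)/(6·2)=-1/4, b=Δ0−h0·(2M0+M1)/6=3
seg 1: a=0, c=M1/2=-3/2, d=(M2−M1)/(6·2)=1/4, b=Δ1−h1·(2M1+M2)/6=0
t_q=3 → seg 1, τ=1; S=0+0·τ+-3/2·τ²+1/4·τ³=-5/4

  seg 0: a=-4 b=3 c=0 d=-1/4
  seg 1: a=0 b=0 c=-3/2 d=1/4
S(3) = -5/4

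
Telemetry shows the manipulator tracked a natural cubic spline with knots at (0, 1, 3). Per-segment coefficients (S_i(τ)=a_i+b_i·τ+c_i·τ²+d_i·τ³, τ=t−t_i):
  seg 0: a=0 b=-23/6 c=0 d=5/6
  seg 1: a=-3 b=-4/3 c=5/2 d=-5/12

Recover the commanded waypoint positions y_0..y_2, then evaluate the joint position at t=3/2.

y_0 = S_0(0) = a_0 = 0
y_1 = S_1(0) = a_1 = -3
y_2 = S_1(2) = 1
t_q=3/2 is in segment 1 (τ=1/2); S_1(τ)=-99/32

y_0=0 y_1=-3 y_2=1
S(3/2) = -99/32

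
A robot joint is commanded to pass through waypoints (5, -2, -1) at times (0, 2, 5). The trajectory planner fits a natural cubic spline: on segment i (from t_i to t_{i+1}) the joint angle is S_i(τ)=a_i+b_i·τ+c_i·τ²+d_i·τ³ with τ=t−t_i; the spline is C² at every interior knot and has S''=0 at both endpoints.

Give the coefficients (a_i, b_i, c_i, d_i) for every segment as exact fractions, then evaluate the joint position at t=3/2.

Δ: Δ0=-7/2, Δ1=1/3
row 1: diag=10, rhs=23; c'=3/10, d'=23/10
back: M1=23/10
M: M0=0, M1=23/10, M2=0
seg 0: a=5, c=M0/2=0, d=(M1−M0)/(6·2)=23/120, b=Δ0−h0·(2M0+M1)/6=-64/15
seg 1: a=-2, c=M1/2=23/20, d=(M2−M1)/(6·3)=-23/180, b=Δ1−h1·(2M1+M2)/6=-59/30
t_q=3/2 → seg 0, τ=3/2; S=5+-64/15·τ+0·τ²+23/120·τ³=-241/320

  seg 0: a=5 b=-64/15 c=0 d=23/120
  seg 1: a=-2 b=-59/30 c=23/20 d=-23/180
S(3/2) = -241/320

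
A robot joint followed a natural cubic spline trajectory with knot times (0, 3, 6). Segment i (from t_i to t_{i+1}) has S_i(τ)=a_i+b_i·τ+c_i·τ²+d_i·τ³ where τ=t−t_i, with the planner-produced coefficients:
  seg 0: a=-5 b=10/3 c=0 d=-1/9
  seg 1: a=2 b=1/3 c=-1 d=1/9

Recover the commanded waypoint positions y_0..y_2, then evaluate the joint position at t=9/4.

y_0 = S_0(0) = a_0 = -5
y_1 = S_1(0) = a_1 = 2
y_2 = S_1(3) = -3
t_q=9/4 is in segment 0 (τ=9/4); S_0(τ)=79/64

y_0=-5 y_1=2 y_2=-3
S(9/4) = 79/64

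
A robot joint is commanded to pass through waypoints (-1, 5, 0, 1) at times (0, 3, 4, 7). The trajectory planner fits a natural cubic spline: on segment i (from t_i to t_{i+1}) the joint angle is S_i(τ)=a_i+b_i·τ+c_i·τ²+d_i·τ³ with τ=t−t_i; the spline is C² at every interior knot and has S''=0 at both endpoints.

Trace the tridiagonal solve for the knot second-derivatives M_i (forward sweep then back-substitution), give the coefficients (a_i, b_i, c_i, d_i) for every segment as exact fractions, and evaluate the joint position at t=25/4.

  seg 0: a=-1 b=310/63 c=0 d=-184/567
  seg 1: a=5 b=-242/63 c=-184/63 d=37/21
  seg 2: a=0 b=-277/63 c=149/63 d=-149/567
S(25/4) = -409/448

Δ: Δ0=2, Δ1=-5, Δ2=1/3
row 1: diag=8, rhs=-42; c'=1/8, d'=-21/4
row 2: denom=8−1·1/8=63/8; d'=(32−1·-21/4)/(63/8)=298/63
back: M2=298/63
back: M1=-21/4−1/8·298/63=-368/63
M: M0=0, M1=-368/63, M2=298/63, M3=0
seg 0: a=-1, c=M0/2=0, d=(M1−M0)/(6·3)=-184/567, b=Δ0−h0·(2M0+M1)/6=310/63
seg 1: a=5, c=M1/2=-184/63, d=(M2−M1)/(6·1)=37/21, b=Δ1−h1·(2M1+M2)/6=-242/63
seg 2: a=0, c=M2/2=149/63, d=(M3−M2)/(6·3)=-149/567, b=Δ2−h2·(2M2+M3)/6=-277/63
t_q=25/4 → seg 2, τ=9/4; S=0+-277/63·τ+149/63·τ²+-149/567·τ³=-409/448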